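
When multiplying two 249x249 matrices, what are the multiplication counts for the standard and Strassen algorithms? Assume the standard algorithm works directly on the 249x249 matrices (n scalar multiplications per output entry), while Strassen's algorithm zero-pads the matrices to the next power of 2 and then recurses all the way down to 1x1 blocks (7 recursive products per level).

Matrix multiplication for 249x249 matrices:

Strassen's algorithm requires power-of-2 dimensions. Pad 249x249 to 256x256 (next power of 2).

Standard algorithm: 249^3 = 15438249 multiplications
Strassen's algorithm: 7^(log2(256)) = 7^8 = 5764801 multiplications
Savings: 15438249 - 5764801 = 9673448 multiplications

Standard: 15438249 multiplications (249^3). Strassen: 5764801 multiplications (7^8, after padding to 256x256). Strassen reduces 8 recursive multiplications to 7 at each level.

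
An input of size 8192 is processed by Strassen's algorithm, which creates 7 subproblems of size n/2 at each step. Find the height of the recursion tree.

For divide and conquer with division factor 2:

Problem sizes at each level:
Level 0: 8192
Level 1: 4096
Level 2: 2048
Level 3: 1024
Level 4: 512
Level 5: 256
Level 6: 128
Level 7: 64
Level 8: 32
Level 9: 16
Level 10: 8
Level 11: 4
Level 12: 2
Level 13: 1

The root is level 0 and the size-1 base case is level 13 (the tree spans levels 0 through 13, i.e. 14 levels counting the root), so the depth is the number of divisions: log_2(8192) = 13

The recursion tree depth is log_2(8192) = 13. At each level, the problem size is divided by 2, so it takes 13 divisions to reduce to a base case of size 1. The algorithm makes 7 recursive calls at each level.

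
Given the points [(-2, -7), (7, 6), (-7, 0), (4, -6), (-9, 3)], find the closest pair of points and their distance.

Computing all pairwise distances among 5 points:

d((-2, -7), (7, 6)) = 15.8114
d((-2, -7), (-7, 0)) = 8.6023
d((-2, -7), (4, -6)) = 6.0828
d((-2, -7), (-9, 3)) = 12.2066
d((7, 6), (-7, 0)) = 15.2315
d((7, 6), (4, -6)) = 12.3693
d((7, 6), (-9, 3)) = 16.2788
d((-7, 0), (4, -6)) = 12.53
d((-7, 0), (-9, 3)) = 3.6056 <-- minimum
d((4, -6), (-9, 3)) = 15.8114

Closest pair: (-7, 0) and (-9, 3) with distance 3.6056

The closest pair is (-7, 0) and (-9, 3) with Euclidean distance 3.6056. For 5 points, brute-force pairwise comparison is shown above. For large n, the divide-and-conquer algorithm (sort by x, recurse on halves, check the dividing strip) achieves O(n log n).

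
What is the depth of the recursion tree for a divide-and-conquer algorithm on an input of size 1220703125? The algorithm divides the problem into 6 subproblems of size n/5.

For divide and conquer with division factor 5:

Problem sizes at each level:
Level 0: 1220703125
Level 1: 244140625
Level 2: 48828125
Level 3: 9765625
Level 4: 1953125
Level 5: 390625
Level 6: 78125
Level 7: 15625
Level 8: 3125
Level 9: 625
Level 10: 125
Level 11: 25
Level 12: 5
Level 13: 1

The root is level 0 and the size-1 base case is level 13 (the tree spans levels 0 through 13, i.e. 14 levels counting the root), so the depth is the number of divisions: log_5(1220703125) = 13

The recursion tree depth is log_5(1220703125) = 13. At each level, the problem size is divided by 5, so it takes 13 divisions to reduce to a base case of size 1. The algorithm makes 6 recursive calls at each level.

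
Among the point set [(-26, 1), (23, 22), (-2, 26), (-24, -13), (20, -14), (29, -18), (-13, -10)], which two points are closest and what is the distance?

Computing all pairwise distances among 7 points:

d((-26, 1), (23, 22)) = 53.3104
d((-26, 1), (-2, 26)) = 34.6554
d((-26, 1), (-24, -13)) = 14.1421
d((-26, 1), (20, -14)) = 48.3839
d((-26, 1), (29, -18)) = 58.1893
d((-26, 1), (-13, -10)) = 17.0294
d((23, 22), (-2, 26)) = 25.318
d((23, 22), (-24, -13)) = 58.6003
d((23, 22), (20, -14)) = 36.1248
d((23, 22), (29, -18)) = 40.4475
d((23, 22), (-13, -10)) = 48.1664
d((-2, 26), (-24, -13)) = 44.7772
d((-2, 26), (20, -14)) = 45.6508
d((-2, 26), (29, -18)) = 53.8238
d((-2, 26), (-13, -10)) = 37.6431
d((-24, -13), (20, -14)) = 44.0114
d((-24, -13), (29, -18)) = 53.2353
d((-24, -13), (-13, -10)) = 11.4018
d((20, -14), (29, -18)) = 9.8489 <-- minimum
d((20, -14), (-13, -10)) = 33.2415
d((29, -18), (-13, -10)) = 42.7551

Closest pair: (20, -14) and (29, -18) with distance 9.8489

The closest pair is (20, -14) and (29, -18) with Euclidean distance 9.8489. For 7 points, brute-force pairwise comparison is shown above. For large n, the divide-and-conquer algorithm (sort by x, recurse on halves, check the dividing strip) achieves O(n log n).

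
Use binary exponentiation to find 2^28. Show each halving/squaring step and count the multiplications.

Computing 2^28 by squaring (build up from 2^1; each line after the first costs one multiplication):

2^1 = 2
2^2 = (2^1)^2 = 2^2 = 4
2^3 = 2 * 2^2 = 2 * 4 = 8
2^6 = (2^3)^2 = 8^2 = 64
2^7 = 2 * 2^6 = 2 * 64 = 128
2^14 = (2^7)^2 = 128^2 = 16384
2^28 = (2^14)^2 = 16384^2 = 268435456

Result: 268435456
Multiplications needed: 6 (6 lines after 2^1)

2^28 = 268435456. Using exponentiation by squaring, this requires 6 multiplications. The key idea: if the exponent is even, square the half-power; if odd, multiply by the base once.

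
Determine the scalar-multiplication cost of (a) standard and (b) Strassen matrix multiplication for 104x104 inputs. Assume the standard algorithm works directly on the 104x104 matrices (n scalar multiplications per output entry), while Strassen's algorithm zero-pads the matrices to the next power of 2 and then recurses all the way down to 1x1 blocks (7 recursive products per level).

Matrix multiplication for 104x104 matrices:

Strassen's algorithm requires power-of-2 dimensions. Pad 104x104 to 128x128 (next power of 2).

Standard algorithm: 104^3 = 1124864 multiplications
Strassen's algorithm: 7^(log2(128)) = 7^7 = 823543 multiplications
Savings: 1124864 - 823543 = 301321 multiplications

Standard: 1124864 multiplications (104^3). Strassen: 823543 multiplications (7^7, after padding to 128x128). Strassen reduces 8 recursive multiplications to 7 at each level.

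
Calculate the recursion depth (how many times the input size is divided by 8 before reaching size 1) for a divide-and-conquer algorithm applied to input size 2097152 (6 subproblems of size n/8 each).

For divide and conquer with division factor 8:

Problem sizes at each level:
Level 0: 2097152
Level 1: 262144
Level 2: 32768
Level 3: 4096
Level 4: 512
Level 5: 64
Level 6: 8
Level 7: 1

The root is level 0 and the size-1 base case is level 7 (the tree spans levels 0 through 7, i.e. 8 levels counting the root), so the depth is the number of divisions: log_8(2097152) = 7

The recursion tree depth is log_8(2097152) = 7. At each level, the problem size is divided by 8, so it takes 7 divisions to reduce to a base case of size 1. The algorithm makes 6 recursive calls at each level.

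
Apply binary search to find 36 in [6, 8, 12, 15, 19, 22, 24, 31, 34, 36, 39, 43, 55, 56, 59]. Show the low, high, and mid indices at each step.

Binary search for 36 in [6, 8, 12, 15, 19, 22, 24, 31, 34, 36, 39, 43, 55, 56, 59]:

lo=0, hi=14, mid=7, arr[mid]=31 -> 31 < 36, search right half
lo=8, hi=14, mid=11, arr[mid]=43 -> 43 > 36, search left half
lo=8, hi=10, mid=9, arr[mid]=36 -> Found target at index 9!

Binary search finds 36 at index 9 after 3 comparisons. The search repeatedly halves the search space by comparing with the middle element.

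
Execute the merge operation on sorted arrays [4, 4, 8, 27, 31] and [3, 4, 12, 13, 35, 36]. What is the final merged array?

Merging process:

Compare 4 vs 3: take 3 from right. Merged: [3]
Compare 4 vs 4: take 4 from left. Merged: [3, 4]
Compare 4 vs 4: take 4 from left. Merged: [3, 4, 4]
Compare 8 vs 4: take 4 from right. Merged: [3, 4, 4, 4]
Compare 8 vs 12: take 8 from left. Merged: [3, 4, 4, 4, 8]
Compare 27 vs 12: take 12 from right. Merged: [3, 4, 4, 4, 8, 12]
Compare 27 vs 13: take 13 from right. Merged: [3, 4, 4, 4, 8, 12, 13]
Compare 27 vs 35: take 27 from left. Merged: [3, 4, 4, 4, 8, 12, 13, 27]
Compare 31 vs 35: take 31 from left. Merged: [3, 4, 4, 4, 8, 12, 13, 27, 31]
Append remaining from right: [35, 36]. Merged: [3, 4, 4, 4, 8, 12, 13, 27, 31, 35, 36]

Final merged array: [3, 4, 4, 4, 8, 12, 13, 27, 31, 35, 36]
Total comparisons: 9

The merged array is [3, 4, 4, 4, 8, 12, 13, 27, 31, 35, 36], requiring 9 comparisons. The merge step runs in O(n) time where n is the total number of elements.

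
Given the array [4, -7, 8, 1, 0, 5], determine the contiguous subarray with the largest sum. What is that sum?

Using Kadane's algorithm on [4, -7, 8, 1, 0, 5]:

Scanning through the array:
Position 1 (value -7): max_ending_here = -3, max_so_far = 4
Position 2 (value 8): max_ending_here = 8, max_so_far = 8
Position 3 (value 1): max_ending_here = 9, max_so_far = 9
Position 4 (value 0): max_ending_here = 9, max_so_far = 9
Position 5 (value 5): max_ending_here = 14, max_so_far = 14

Maximum subarray: [8, 1, 0, 5]
Maximum sum: 14

The maximum subarray is [8, 1, 0, 5] with sum 14. This subarray runs from index 2 to index 5.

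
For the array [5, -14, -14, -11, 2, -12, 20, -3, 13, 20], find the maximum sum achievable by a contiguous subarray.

Using Kadane's algorithm on [5, -14, -14, -11, 2, -12, 20, -3, 13, 20]:

Scanning through the array:
Position 1 (value -14): max_ending_here = -9, max_so_far = 5
Position 2 (value -14): max_ending_here = -14, max_so_far = 5
Position 3 (value -11): max_ending_here = -11, max_so_far = 5
Position 4 (value 2): max_ending_here = 2, max_so_far = 5
Position 5 (value -12): max_ending_here = -10, max_so_far = 5
Position 6 (value 20): max_ending_here = 20, max_so_far = 20
Position 7 (value -3): max_ending_here = 17, max_so_far = 20
Position 8 (value 13): max_ending_here = 30, max_so_far = 30
Position 9 (value 20): max_ending_here = 50, max_so_far = 50

Maximum subarray: [20, -3, 13, 20]
Maximum sum: 50

The maximum subarray is [20, -3, 13, 20] with sum 50. This subarray runs from index 6 to index 9.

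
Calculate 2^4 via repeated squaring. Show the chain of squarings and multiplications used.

Computing 2^4 by squaring (build up from 2^1; each line after the first costs one multiplication):

2^1 = 2
2^2 = (2^1)^2 = 2^2 = 4
2^4 = (2^2)^2 = 4^2 = 16

Result: 16
Multiplications needed: 2 (2 lines after 2^1)

2^4 = 16. Using exponentiation by squaring, this requires 2 multiplications. The key idea: if the exponent is even, square the half-power; if odd, multiply by the base once.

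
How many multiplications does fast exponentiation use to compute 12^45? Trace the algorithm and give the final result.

Computing 12^45 by squaring (build up from 12^1; each line after the first costs one multiplication):

12^1 = 12
12^2 = (12^1)^2 = 12^2 = 144
12^4 = (12^2)^2 = 144^2 = 20736
12^5 = 12 * 12^4 = 12 * 20736 = 248832
12^10 = (12^5)^2 = 248832^2 = 61917364224
12^11 = 12 * 12^10 = 12 * 61917364224 = 743008370688
12^22 = (12^11)^2 = 743008370688^2 = 552061438912436417593344
12^44 = (12^22)^2 = 552061438912436417593344^2 = 304771832334069766392840191887919236168953102336
12^45 = 12 * 12^44 = 12 * 304771832334069766392840191887919236168953102336 = 3657261988008837196714082302655030834027437228032

Result: 3657261988008837196714082302655030834027437228032
Multiplications needed: 8 (8 lines after 12^1)

12^45 = 3657261988008837196714082302655030834027437228032. Using exponentiation by squaring, this requires 8 multiplications. The key idea: if the exponent is even, square the half-power; if odd, multiply by the base once.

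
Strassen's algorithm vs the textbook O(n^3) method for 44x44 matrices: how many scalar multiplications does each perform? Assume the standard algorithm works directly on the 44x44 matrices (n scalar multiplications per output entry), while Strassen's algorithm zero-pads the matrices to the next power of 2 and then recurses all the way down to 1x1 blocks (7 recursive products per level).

Matrix multiplication for 44x44 matrices:

Strassen's algorithm requires power-of-2 dimensions. Pad 44x44 to 64x64 (next power of 2).

Standard algorithm: 44^3 = 85184 multiplications
Strassen's algorithm: 7^(log2(64)) = 7^6 = 117649 multiplications
Difference: 85184 - 117649 = -32465 (Strassen uses MORE here due to padding overhead — for small or just-over-power-of-2 n, padding can outweigh the per-level savings)

Standard: 85184 multiplications (44^3). Strassen: 117649 multiplications (7^6, after padding to 64x64). Strassen reduces 8 recursive multiplications to 7 at each level.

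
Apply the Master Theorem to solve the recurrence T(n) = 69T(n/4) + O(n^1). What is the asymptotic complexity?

Master Theorem for T(n) = 69T(n/4) + O(n^1):

a = 69, b = 4, c = 1
log_b(a) = log_4(69) = 3.0543

Case 1: c = 1 < log_4(69) = 3.0543
T(n) = O(n^(log_4 69))

For T(n) = 69T(n/4) + O(n^1): log_4(69) = 3.0543. This is Case 1 of the Master Theorem (c < log_b(a), work dominated by leaves), giving O(n^(log_4 69)).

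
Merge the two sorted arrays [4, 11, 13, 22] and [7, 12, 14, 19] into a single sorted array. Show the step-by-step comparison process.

Merging process:

Compare 4 vs 7: take 4 from left. Merged: [4]
Compare 11 vs 7: take 7 from right. Merged: [4, 7]
Compare 11 vs 12: take 11 from left. Merged: [4, 7, 11]
Compare 13 vs 12: take 12 from right. Merged: [4, 7, 11, 12]
Compare 13 vs 14: take 13 from left. Merged: [4, 7, 11, 12, 13]
Compare 22 vs 14: take 14 from right. Merged: [4, 7, 11, 12, 13, 14]
Compare 22 vs 19: take 19 from right. Merged: [4, 7, 11, 12, 13, 14, 19]
Append remaining from left: [22]. Merged: [4, 7, 11, 12, 13, 14, 19, 22]

Final merged array: [4, 7, 11, 12, 13, 14, 19, 22]
Total comparisons: 7

The merged array is [4, 7, 11, 12, 13, 14, 19, 22], requiring 7 comparisons. The merge step runs in O(n) time where n is the total number of elements.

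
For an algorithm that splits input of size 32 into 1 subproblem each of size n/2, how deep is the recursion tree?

For divide and conquer with division factor 2:

Problem sizes at each level:
Level 0: 32
Level 1: 16
Level 2: 8
Level 3: 4
Level 4: 2
Level 5: 1

The root is level 0 and the size-1 base case is level 5 (the tree spans levels 0 through 5, i.e. 6 levels counting the root), so the depth is the number of divisions: log_2(32) = 5

The recursion tree depth is log_2(32) = 5. At each level, the problem size is divided by 2, so it takes 5 divisions to reduce to a base case of size 1. The algorithm makes 1 recursive call at each level.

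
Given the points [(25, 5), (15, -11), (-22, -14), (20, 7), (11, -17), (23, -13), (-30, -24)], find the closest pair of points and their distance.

Computing all pairwise distances among 7 points:

d((25, 5), (15, -11)) = 18.868
d((25, 5), (-22, -14)) = 50.6952
d((25, 5), (20, 7)) = 5.3852 <-- minimum
d((25, 5), (11, -17)) = 26.0768
d((25, 5), (23, -13)) = 18.1108
d((25, 5), (-30, -24)) = 62.1772
d((15, -11), (-22, -14)) = 37.1214
d((15, -11), (20, 7)) = 18.6815
d((15, -11), (11, -17)) = 7.2111
d((15, -11), (23, -13)) = 8.2462
d((15, -11), (-30, -24)) = 46.8402
d((-22, -14), (20, 7)) = 46.9574
d((-22, -14), (11, -17)) = 33.1361
d((-22, -14), (23, -13)) = 45.0111
d((-22, -14), (-30, -24)) = 12.8062
d((20, 7), (11, -17)) = 25.632
d((20, 7), (23, -13)) = 20.2237
d((20, 7), (-30, -24)) = 58.8303
d((11, -17), (23, -13)) = 12.6491
d((11, -17), (-30, -24)) = 41.5933
d((23, -13), (-30, -24)) = 54.1295

Closest pair: (25, 5) and (20, 7) with distance 5.3852

The closest pair is (25, 5) and (20, 7) with Euclidean distance 5.3852. For 7 points, brute-force pairwise comparison is shown above. For large n, the divide-and-conquer algorithm (sort by x, recurse on halves, check the dividing strip) achieves O(n log n).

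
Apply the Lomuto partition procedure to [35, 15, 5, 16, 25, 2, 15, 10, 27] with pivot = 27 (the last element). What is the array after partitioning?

Lomuto partition with pivot = 27:

Initial array: [35, 15, 5, 16, 25, 2, 15, 10, 27]

arr[0]=35 > 27: no swap
arr[1]=15 <= 27: swap with position 0, array becomes [15, 35, 5, 16, 25, 2, 15, 10, 27]
arr[2]=5 <= 27: swap with position 1, array becomes [15, 5, 35, 16, 25, 2, 15, 10, 27]
arr[3]=16 <= 27: swap with position 2, array becomes [15, 5, 16, 35, 25, 2, 15, 10, 27]
arr[4]=25 <= 27: swap with position 3, array becomes [15, 5, 16, 25, 35, 2, 15, 10, 27]
arr[5]=2 <= 27: swap with position 4, array becomes [15, 5, 16, 25, 2, 35, 15, 10, 27]
arr[6]=15 <= 27: swap with position 5, array becomes [15, 5, 16, 25, 2, 15, 35, 10, 27]
arr[7]=10 <= 27: swap with position 6, array becomes [15, 5, 16, 25, 2, 15, 10, 35, 27]

Place pivot at position 7: [15, 5, 16, 25, 2, 15, 10, 27, 35]
Pivot position: 7

After partitioning with pivot 27, the array becomes [15, 5, 16, 25, 2, 15, 10, 27, 35]. The pivot is placed at index 7. All elements to the left of the pivot are <= 27, and all elements to the right are > 27.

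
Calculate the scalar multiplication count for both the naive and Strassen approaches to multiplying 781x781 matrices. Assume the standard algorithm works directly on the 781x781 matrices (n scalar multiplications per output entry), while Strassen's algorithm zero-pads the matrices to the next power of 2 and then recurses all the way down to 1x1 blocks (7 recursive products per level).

Matrix multiplication for 781x781 matrices:

Strassen's algorithm requires power-of-2 dimensions. Pad 781x781 to 1024x1024 (next power of 2).

Standard algorithm: 781^3 = 476379541 multiplications
Strassen's algorithm: 7^(log2(1024)) = 7^10 = 282475249 multiplications
Savings: 476379541 - 282475249 = 193904292 multiplications

Standard: 476379541 multiplications (781^3). Strassen: 282475249 multiplications (7^10, after padding to 1024x1024). Strassen reduces 8 recursive multiplications to 7 at each level.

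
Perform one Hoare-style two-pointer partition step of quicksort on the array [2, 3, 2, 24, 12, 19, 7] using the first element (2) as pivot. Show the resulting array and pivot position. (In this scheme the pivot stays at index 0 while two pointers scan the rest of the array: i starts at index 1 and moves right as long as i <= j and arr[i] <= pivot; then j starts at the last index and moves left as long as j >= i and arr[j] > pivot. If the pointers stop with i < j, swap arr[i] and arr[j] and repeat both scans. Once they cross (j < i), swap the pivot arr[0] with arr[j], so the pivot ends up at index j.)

Hoare-style two-pointer partition with pivot = 2:

Initial array: [2, 3, 2, 24, 12, 19, 7]

Pointers start at i = 1, j = 6.
i stops at index 1 (arr[1]=3 > 2), j stops at index 2 (arr[2]=2 <= 2): swap arr[1] and arr[2], array becomes [2, 2, 3, 24, 12, 19, 7]
i ends at 2, j ends at 1: the pointers have crossed (j < i), so scanning stops.

Swap pivot arr[0] with arr[1] to place pivot at position 1: [2, 2, 3, 24, 12, 19, 7]
Pivot position: 1

After partitioning with pivot 2, the array becomes [2, 2, 3, 24, 12, 19, 7]. The pivot is placed at index 1. All elements to the left of the pivot are <= 2, and all elements to the right are > 2.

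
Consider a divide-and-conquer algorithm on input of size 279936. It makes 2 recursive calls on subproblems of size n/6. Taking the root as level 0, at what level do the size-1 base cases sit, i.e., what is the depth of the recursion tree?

For divide and conquer with division factor 6:

Problem sizes at each level:
Level 0: 279936
Level 1: 46656
Level 2: 7776
Level 3: 1296
Level 4: 216
Level 5: 36
Level 6: 6
Level 7: 1

The root is level 0 and the size-1 base case is level 7 (the tree spans levels 0 through 7, i.e. 8 levels counting the root), so the depth is the number of divisions: log_6(279936) = 7

The recursion tree depth is log_6(279936) = 7. At each level, the problem size is divided by 6, so it takes 7 divisions to reduce to a base case of size 1. The algorithm makes 2 recursive calls at each level.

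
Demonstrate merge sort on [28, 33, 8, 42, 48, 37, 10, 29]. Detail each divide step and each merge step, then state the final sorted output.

Merge sort trace:

Split: [28, 33, 8, 42, 48, 37, 10, 29] -> [28, 33, 8, 42] and [48, 37, 10, 29]
  Split: [28, 33, 8, 42] -> [28, 33] and [8, 42]
    Split: [28, 33] -> [28] and [33]
    Merge: [28] + [33] -> [28, 33]
    Split: [8, 42] -> [8] and [42]
    Merge: [8] + [42] -> [8, 42]
  Merge: [28, 33] + [8, 42] -> [8, 28, 33, 42]
  Split: [48, 37, 10, 29] -> [48, 37] and [10, 29]
    Split: [48, 37] -> [48] and [37]
    Merge: [48] + [37] -> [37, 48]
    Split: [10, 29] -> [10] and [29]
    Merge: [10] + [29] -> [10, 29]
  Merge: [37, 48] + [10, 29] -> [10, 29, 37, 48]
Merge: [8, 28, 33, 42] + [10, 29, 37, 48] -> [8, 10, 28, 29, 33, 37, 42, 48]

Final sorted array: [8, 10, 28, 29, 33, 37, 42, 48]

The merge sort proceeds by recursively splitting the array and merging sorted halves.
After all merges, the sorted array is [8, 10, 28, 29, 33, 37, 42, 48].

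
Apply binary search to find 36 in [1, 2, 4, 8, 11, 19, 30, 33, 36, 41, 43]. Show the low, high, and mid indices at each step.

Binary search for 36 in [1, 2, 4, 8, 11, 19, 30, 33, 36, 41, 43]:

lo=0, hi=10, mid=5, arr[mid]=19 -> 19 < 36, search right half
lo=6, hi=10, mid=8, arr[mid]=36 -> Found target at index 8!

Binary search finds 36 at index 8 after 2 comparisons. The search repeatedly halves the search space by comparing with the middle element.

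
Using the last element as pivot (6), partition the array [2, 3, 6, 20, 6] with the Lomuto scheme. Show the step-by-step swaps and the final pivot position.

Lomuto partition with pivot = 6:

Initial array: [2, 3, 6, 20, 6]

arr[0]=2 <= 6: swap with position 0, array becomes [2, 3, 6, 20, 6]
arr[1]=3 <= 6: swap with position 1, array becomes [2, 3, 6, 20, 6]
arr[2]=6 <= 6: swap with position 2, array becomes [2, 3, 6, 20, 6]
arr[3]=20 > 6: no swap

Place pivot at position 3: [2, 3, 6, 6, 20]
Pivot position: 3

After partitioning with pivot 6, the array becomes [2, 3, 6, 6, 20]. The pivot is placed at index 3. All elements to the left of the pivot are <= 6, and all elements to the right are > 6.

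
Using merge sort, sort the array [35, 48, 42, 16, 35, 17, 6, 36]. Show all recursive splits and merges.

Merge sort trace:

Split: [35, 48, 42, 16, 35, 17, 6, 36] -> [35, 48, 42, 16] and [35, 17, 6, 36]
  Split: [35, 48, 42, 16] -> [35, 48] and [42, 16]
    Split: [35, 48] -> [35] and [48]
    Merge: [35] + [48] -> [35, 48]
    Split: [42, 16] -> [42] and [16]
    Merge: [42] + [16] -> [16, 42]
  Merge: [35, 48] + [16, 42] -> [16, 35, 42, 48]
  Split: [35, 17, 6, 36] -> [35, 17] and [6, 36]
    Split: [35, 17] -> [35] and [17]
    Merge: [35] + [17] -> [17, 35]
    Split: [6, 36] -> [6] and [36]
    Merge: [6] + [36] -> [6, 36]
  Merge: [17, 35] + [6, 36] -> [6, 17, 35, 36]
Merge: [16, 35, 42, 48] + [6, 17, 35, 36] -> [6, 16, 17, 35, 35, 36, 42, 48]

Final sorted array: [6, 16, 17, 35, 35, 36, 42, 48]

The merge sort proceeds by recursively splitting the array and merging sorted halves.
After all merges, the sorted array is [6, 16, 17, 35, 35, 36, 42, 48].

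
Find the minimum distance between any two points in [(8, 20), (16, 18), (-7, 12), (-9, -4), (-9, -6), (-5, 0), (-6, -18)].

Computing all pairwise distances among 7 points:

d((8, 20), (16, 18)) = 8.2462
d((8, 20), (-7, 12)) = 17.0
d((8, 20), (-9, -4)) = 29.4109
d((8, 20), (-9, -6)) = 31.0644
d((8, 20), (-5, 0)) = 23.8537
d((8, 20), (-6, -18)) = 40.4969
d((16, 18), (-7, 12)) = 23.7697
d((16, 18), (-9, -4)) = 33.3017
d((16, 18), (-9, -6)) = 34.6554
d((16, 18), (-5, 0)) = 27.6586
d((16, 18), (-6, -18)) = 42.19
d((-7, 12), (-9, -4)) = 16.1245
d((-7, 12), (-9, -6)) = 18.1108
d((-7, 12), (-5, 0)) = 12.1655
d((-7, 12), (-6, -18)) = 30.0167
d((-9, -4), (-9, -6)) = 2.0 <-- minimum
d((-9, -4), (-5, 0)) = 5.6569
d((-9, -4), (-6, -18)) = 14.3178
d((-9, -6), (-5, 0)) = 7.2111
d((-9, -6), (-6, -18)) = 12.3693
d((-5, 0), (-6, -18)) = 18.0278

Closest pair: (-9, -4) and (-9, -6) with distance 2.0

The closest pair is (-9, -4) and (-9, -6) with Euclidean distance 2.0. For 7 points, brute-force pairwise comparison is shown above. For large n, the divide-and-conquer algorithm (sort by x, recurse on halves, check the dividing strip) achieves O(n log n).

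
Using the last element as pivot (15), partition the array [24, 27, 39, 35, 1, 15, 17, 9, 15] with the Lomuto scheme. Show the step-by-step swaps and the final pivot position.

Lomuto partition with pivot = 15:

Initial array: [24, 27, 39, 35, 1, 15, 17, 9, 15]

arr[0]=24 > 15: no swap
arr[1]=27 > 15: no swap
arr[2]=39 > 15: no swap
arr[3]=35 > 15: no swap
arr[4]=1 <= 15: swap with position 0, array becomes [1, 27, 39, 35, 24, 15, 17, 9, 15]
arr[5]=15 <= 15: swap with position 1, array becomes [1, 15, 39, 35, 24, 27, 17, 9, 15]
arr[6]=17 > 15: no swap
arr[7]=9 <= 15: swap with position 2, array becomes [1, 15, 9, 35, 24, 27, 17, 39, 15]

Place pivot at position 3: [1, 15, 9, 15, 24, 27, 17, 39, 35]
Pivot position: 3

After partitioning with pivot 15, the array becomes [1, 15, 9, 15, 24, 27, 17, 39, 35]. The pivot is placed at index 3. All elements to the left of the pivot are <= 15, and all elements to the right are > 15.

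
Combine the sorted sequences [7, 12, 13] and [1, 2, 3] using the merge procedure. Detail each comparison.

Merging process:

Compare 7 vs 1: take 1 from right. Merged: [1]
Compare 7 vs 2: take 2 from right. Merged: [1, 2]
Compare 7 vs 3: take 3 from right. Merged: [1, 2, 3]
Append remaining from left: [7, 12, 13]. Merged: [1, 2, 3, 7, 12, 13]

Final merged array: [1, 2, 3, 7, 12, 13]
Total comparisons: 3

The merged array is [1, 2, 3, 7, 12, 13], requiring 3 comparisons. The merge step runs in O(n) time where n is the total number of elements.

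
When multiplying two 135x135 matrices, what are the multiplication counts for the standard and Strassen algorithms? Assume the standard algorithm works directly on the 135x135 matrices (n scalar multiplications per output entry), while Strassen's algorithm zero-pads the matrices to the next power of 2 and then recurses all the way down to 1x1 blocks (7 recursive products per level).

Matrix multiplication for 135x135 matrices:

Strassen's algorithm requires power-of-2 dimensions. Pad 135x135 to 256x256 (next power of 2).

Standard algorithm: 135^3 = 2460375 multiplications
Strassen's algorithm: 7^(log2(256)) = 7^8 = 5764801 multiplications
Difference: 2460375 - 5764801 = -3304426 (Strassen uses MORE here due to padding overhead — for small or just-over-power-of-2 n, padding can outweigh the per-level savings)

Standard: 2460375 multiplications (135^3). Strassen: 5764801 multiplications (7^8, after padding to 256x256). Strassen reduces 8 recursive multiplications to 7 at each level.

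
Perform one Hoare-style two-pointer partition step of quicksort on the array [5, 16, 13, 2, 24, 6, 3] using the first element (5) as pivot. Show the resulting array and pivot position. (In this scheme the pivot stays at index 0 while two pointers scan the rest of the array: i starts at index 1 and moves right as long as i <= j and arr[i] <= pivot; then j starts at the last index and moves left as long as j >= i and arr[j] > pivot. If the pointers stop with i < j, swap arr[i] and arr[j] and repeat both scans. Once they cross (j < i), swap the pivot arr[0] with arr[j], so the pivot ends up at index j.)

Hoare-style two-pointer partition with pivot = 5:

Initial array: [5, 16, 13, 2, 24, 6, 3]

Pointers start at i = 1, j = 6.
i stops at index 1 (arr[1]=16 > 5), j stops at index 6 (arr[6]=3 <= 5): swap arr[1] and arr[6], array becomes [5, 3, 13, 2, 24, 6, 16]
i stops at index 2 (arr[2]=13 > 5), j stops at index 3 (arr[3]=2 <= 5): swap arr[2] and arr[3], array becomes [5, 3, 2, 13, 24, 6, 16]
i ends at 3, j ends at 2: the pointers have crossed (j < i), so scanning stops.

Swap pivot arr[0] with arr[2] to place pivot at position 2: [2, 3, 5, 13, 24, 6, 16]
Pivot position: 2

After partitioning with pivot 5, the array becomes [2, 3, 5, 13, 24, 6, 16]. The pivot is placed at index 2. All elements to the left of the pivot are <= 5, and all elements to the right are > 5.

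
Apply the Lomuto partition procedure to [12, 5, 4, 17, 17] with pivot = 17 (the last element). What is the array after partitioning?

Lomuto partition with pivot = 17:

Initial array: [12, 5, 4, 17, 17]

arr[0]=12 <= 17: swap with position 0, array becomes [12, 5, 4, 17, 17]
arr[1]=5 <= 17: swap with position 1, array becomes [12, 5, 4, 17, 17]
arr[2]=4 <= 17: swap with position 2, array becomes [12, 5, 4, 17, 17]
arr[3]=17 <= 17: swap with position 3, array becomes [12, 5, 4, 17, 17]

Place pivot at position 4: [12, 5, 4, 17, 17]
Pivot position: 4

After partitioning with pivot 17, the array becomes [12, 5, 4, 17, 17]. The pivot is placed at index 4. All elements to the left of the pivot are <= 17, and all elements to the right are > 17.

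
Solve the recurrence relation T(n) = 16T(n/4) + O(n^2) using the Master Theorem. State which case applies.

Master Theorem for T(n) = 16T(n/4) + O(n^2):

a = 16, b = 4, c = 2
log_b(a) = log_4(16) = 2.0000

Case 2: c = 2 = log_4(16) = 2.0000
T(n) = O(n^2 log n) = O(n^2 log n)

For T(n) = 16T(n/4) + O(n^2): log_4(16) = 2.0000. This is Case 2 of the Master Theorem (c = log_b(a), equal work at all levels), giving O(n^2 log n).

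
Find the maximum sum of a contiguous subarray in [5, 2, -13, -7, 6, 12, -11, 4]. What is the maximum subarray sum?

Using Kadane's algorithm on [5, 2, -13, -7, 6, 12, -11, 4]:

Scanning through the array:
Position 1 (value 2): max_ending_here = 7, max_so_far = 7
Position 2 (value -13): max_ending_here = -6, max_so_far = 7
Position 3 (value -7): max_ending_here = -7, max_so_far = 7
Position 4 (value 6): max_ending_here = 6, max_so_far = 7
Position 5 (value 12): max_ending_here = 18, max_so_far = 18
Position 6 (value -11): max_ending_here = 7, max_so_far = 18
Position 7 (value 4): max_ending_here = 11, max_so_far = 18

Maximum subarray: [6, 12]
Maximum sum: 18

The maximum subarray is [6, 12] with sum 18. This subarray runs from index 4 to index 5.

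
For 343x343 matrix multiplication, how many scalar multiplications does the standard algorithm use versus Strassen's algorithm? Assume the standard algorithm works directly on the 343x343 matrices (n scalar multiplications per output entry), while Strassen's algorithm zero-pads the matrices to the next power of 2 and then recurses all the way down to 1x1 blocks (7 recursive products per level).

Matrix multiplication for 343x343 matrices:

Strassen's algorithm requires power-of-2 dimensions. Pad 343x343 to 512x512 (next power of 2).

Standard algorithm: 343^3 = 40353607 multiplications
Strassen's algorithm: 7^(log2(512)) = 7^9 = 40353607 multiplications
Savings: 40353607 - 40353607 = 0 multiplications

Standard: 40353607 multiplications (343^3). Strassen: 40353607 multiplications (7^9, after padding to 512x512). Strassen reduces 8 recursive multiplications to 7 at each level.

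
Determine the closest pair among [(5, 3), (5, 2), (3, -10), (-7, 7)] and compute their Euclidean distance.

Computing all pairwise distances among 4 points:

d((5, 3), (5, 2)) = 1.0 <-- minimum
d((5, 3), (3, -10)) = 13.1529
d((5, 3), (-7, 7)) = 12.6491
d((5, 2), (3, -10)) = 12.1655
d((5, 2), (-7, 7)) = 13.0
d((3, -10), (-7, 7)) = 19.7231

Closest pair: (5, 3) and (5, 2) with distance 1.0

The closest pair is (5, 3) and (5, 2) with Euclidean distance 1.0. For 4 points, brute-force pairwise comparison is shown above. For large n, the divide-and-conquer algorithm (sort by x, recurse on halves, check the dividing strip) achieves O(n log n).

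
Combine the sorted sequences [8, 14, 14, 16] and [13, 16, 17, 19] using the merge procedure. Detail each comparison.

Merging process:

Compare 8 vs 13: take 8 from left. Merged: [8]
Compare 14 vs 13: take 13 from right. Merged: [8, 13]
Compare 14 vs 16: take 14 from left. Merged: [8, 13, 14]
Compare 14 vs 16: take 14 from left. Merged: [8, 13, 14, 14]
Compare 16 vs 16: take 16 from left. Merged: [8, 13, 14, 14, 16]
Append remaining from right: [16, 17, 19]. Merged: [8, 13, 14, 14, 16, 16, 17, 19]

Final merged array: [8, 13, 14, 14, 16, 16, 17, 19]
Total comparisons: 5

The merged array is [8, 13, 14, 14, 16, 16, 17, 19], requiring 5 comparisons. The merge step runs in O(n) time where n is the total number of elements.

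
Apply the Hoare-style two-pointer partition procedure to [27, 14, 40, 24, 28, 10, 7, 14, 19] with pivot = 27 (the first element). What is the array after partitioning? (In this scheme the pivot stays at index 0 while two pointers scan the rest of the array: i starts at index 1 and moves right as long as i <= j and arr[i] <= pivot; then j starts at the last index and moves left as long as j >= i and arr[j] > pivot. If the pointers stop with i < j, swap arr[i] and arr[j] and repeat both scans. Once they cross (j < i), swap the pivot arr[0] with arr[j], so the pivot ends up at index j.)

Hoare-style two-pointer partition with pivot = 27:

Initial array: [27, 14, 40, 24, 28, 10, 7, 14, 19]

Pointers start at i = 1, j = 8.
i stops at index 2 (arr[2]=40 > 27), j stops at index 8 (arr[8]=19 <= 27): swap arr[2] and arr[8], array becomes [27, 14, 19, 24, 28, 10, 7, 14, 40]
i stops at index 4 (arr[4]=28 > 27), j stops at index 7 (arr[7]=14 <= 27): swap arr[4] and arr[7], array becomes [27, 14, 19, 24, 14, 10, 7, 28, 40]
i ends at 7, j ends at 6: the pointers have crossed (j < i), so scanning stops.

Swap pivot arr[0] with arr[6] to place pivot at position 6: [7, 14, 19, 24, 14, 10, 27, 28, 40]
Pivot position: 6

After partitioning with pivot 27, the array becomes [7, 14, 19, 24, 14, 10, 27, 28, 40]. The pivot is placed at index 6. All elements to the left of the pivot are <= 27, and all elements to the right are > 27.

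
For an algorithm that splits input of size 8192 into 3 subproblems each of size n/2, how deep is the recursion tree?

For divide and conquer with division factor 2:

Problem sizes at each level:
Level 0: 8192
Level 1: 4096
Level 2: 2048
Level 3: 1024
Level 4: 512
Level 5: 256
Level 6: 128
Level 7: 64
Level 8: 32
Level 9: 16
Level 10: 8
Level 11: 4
Level 12: 2
Level 13: 1

The root is level 0 and the size-1 base case is level 13 (the tree spans levels 0 through 13, i.e. 14 levels counting the root), so the depth is the number of divisions: log_2(8192) = 13

The recursion tree depth is log_2(8192) = 13. At each level, the problem size is divided by 2, so it takes 13 divisions to reduce to a base case of size 1. The algorithm makes 3 recursive calls at each level.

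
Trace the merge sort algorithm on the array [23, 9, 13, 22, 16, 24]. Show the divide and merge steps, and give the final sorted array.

Merge sort trace:

Split: [23, 9, 13, 22, 16, 24] -> [23, 9, 13] and [22, 16, 24]
  Split: [23, 9, 13] -> [23] and [9, 13]
    Split: [9, 13] -> [9] and [13]
    Merge: [9] + [13] -> [9, 13]
  Merge: [23] + [9, 13] -> [9, 13, 23]
  Split: [22, 16, 24] -> [22] and [16, 24]
    Split: [16, 24] -> [16] and [24]
    Merge: [16] + [24] -> [16, 24]
  Merge: [22] + [16, 24] -> [16, 22, 24]
Merge: [9, 13, 23] + [16, 22, 24] -> [9, 13, 16, 22, 23, 24]

Final sorted array: [9, 13, 16, 22, 23, 24]

The merge sort proceeds by recursively splitting the array and merging sorted halves.
After all merges, the sorted array is [9, 13, 16, 22, 23, 24].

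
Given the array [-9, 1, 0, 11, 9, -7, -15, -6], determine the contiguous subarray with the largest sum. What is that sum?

Using Kadane's algorithm on [-9, 1, 0, 11, 9, -7, -15, -6]:

Scanning through the array:
Position 1 (value 1): max_ending_here = 1, max_so_far = 1
Position 2 (value 0): max_ending_here = 1, max_so_far = 1
Position 3 (value 11): max_ending_here = 12, max_so_far = 12
Position 4 (value 9): max_ending_here = 21, max_so_far = 21
Position 5 (value -7): max_ending_here = 14, max_so_far = 21
Position 6 (value -15): max_ending_here = -1, max_so_far = 21
Position 7 (value -6): max_ending_here = -6, max_so_far = 21

Maximum subarray: [1, 0, 11, 9]
Maximum sum: 21

The maximum subarray is [1, 0, 11, 9] with sum 21. This subarray runs from index 1 to index 4.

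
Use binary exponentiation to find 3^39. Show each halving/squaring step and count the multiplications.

Computing 3^39 by squaring (build up from 3^1; each line after the first costs one multiplication):

3^1 = 3
3^2 = (3^1)^2 = 3^2 = 9
3^4 = (3^2)^2 = 9^2 = 81
3^8 = (3^4)^2 = 81^2 = 6561
3^9 = 3 * 3^8 = 3 * 6561 = 19683
3^18 = (3^9)^2 = 19683^2 = 387420489
3^19 = 3 * 3^18 = 3 * 387420489 = 1162261467
3^38 = (3^19)^2 = 1162261467^2 = 1350851717672992089
3^39 = 3 * 3^38 = 3 * 1350851717672992089 = 4052555153018976267

Result: 4052555153018976267
Multiplications needed: 8 (8 lines after 3^1)

3^39 = 4052555153018976267. Using exponentiation by squaring, this requires 8 multiplications. The key idea: if the exponent is even, square the half-power; if odd, multiply by the base once.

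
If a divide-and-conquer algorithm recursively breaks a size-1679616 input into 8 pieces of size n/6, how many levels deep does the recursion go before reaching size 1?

For divide and conquer with division factor 6:

Problem sizes at each level:
Level 0: 1679616
Level 1: 279936
Level 2: 46656
Level 3: 7776
Level 4: 1296
Level 5: 216
Level 6: 36
Level 7: 6
Level 8: 1

The root is level 0 and the size-1 base case is level 8 (the tree spans levels 0 through 8, i.e. 9 levels counting the root), so the depth is the number of divisions: log_6(1679616) = 8

The recursion tree depth is log_6(1679616) = 8. At each level, the problem size is divided by 6, so it takes 8 divisions to reduce to a base case of size 1. The algorithm makes 8 recursive calls at each level.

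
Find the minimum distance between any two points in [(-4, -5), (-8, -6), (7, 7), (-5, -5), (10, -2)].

Computing all pairwise distances among 5 points:

d((-4, -5), (-8, -6)) = 4.1231
d((-4, -5), (7, 7)) = 16.2788
d((-4, -5), (-5, -5)) = 1.0 <-- minimum
d((-4, -5), (10, -2)) = 14.3178
d((-8, -6), (7, 7)) = 19.8494
d((-8, -6), (-5, -5)) = 3.1623
d((-8, -6), (10, -2)) = 18.4391
d((7, 7), (-5, -5)) = 16.9706
d((7, 7), (10, -2)) = 9.4868
d((-5, -5), (10, -2)) = 15.2971

Closest pair: (-4, -5) and (-5, -5) with distance 1.0

The closest pair is (-4, -5) and (-5, -5) with Euclidean distance 1.0. For 5 points, brute-force pairwise comparison is shown above. For large n, the divide-and-conquer algorithm (sort by x, recurse on halves, check the dividing strip) achieves O(n log n).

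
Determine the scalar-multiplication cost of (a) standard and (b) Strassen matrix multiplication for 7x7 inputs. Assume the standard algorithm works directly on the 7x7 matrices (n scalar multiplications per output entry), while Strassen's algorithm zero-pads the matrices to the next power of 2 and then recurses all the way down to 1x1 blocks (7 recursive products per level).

Matrix multiplication for 7x7 matrices:

Strassen's algorithm requires power-of-2 dimensions. Pad 7x7 to 8x8 (next power of 2).

Standard algorithm: 7^3 = 343 multiplications
Strassen's algorithm: 7^(log2(8)) = 7^3 = 343 multiplications
Savings: 343 - 343 = 0 multiplications

Standard: 343 multiplications (7^3). Strassen: 343 multiplications (7^3, after padding to 8x8). Strassen reduces 8 recursive multiplications to 7 at each level.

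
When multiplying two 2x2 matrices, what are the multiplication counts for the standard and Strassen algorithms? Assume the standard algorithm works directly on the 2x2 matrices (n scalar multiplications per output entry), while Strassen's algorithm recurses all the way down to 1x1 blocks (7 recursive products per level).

Matrix multiplication for 2x2 matrices:

Standard algorithm: 2^3 = 8 multiplications
Strassen's algorithm: 7^(log2(2)) = 7^1 = 7 multiplications
Savings: 8 - 7 = 1 multiplications

Standard: 8 multiplications (2^3). Strassen: 7 multiplications (7^1). Strassen reduces 8 recursive multiplications to 7 at each level.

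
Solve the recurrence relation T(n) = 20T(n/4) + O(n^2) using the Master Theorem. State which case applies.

Master Theorem for T(n) = 20T(n/4) + O(n^2):

a = 20, b = 4, c = 2
log_b(a) = log_4(20) = 2.1610

Case 1: c = 2 < log_4(20) = 2.1610
T(n) = O(n^(log_4 20))

For T(n) = 20T(n/4) + O(n^2): log_4(20) = 2.1610. This is Case 1 of the Master Theorem (c < log_b(a), work dominated by leaves), giving O(n^(log_4 20)).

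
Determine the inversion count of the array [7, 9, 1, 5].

Finding inversions in [7, 9, 1, 5]:

(0, 2): arr[0]=7 > arr[2]=1
(0, 3): arr[0]=7 > arr[3]=5
(1, 2): arr[1]=9 > arr[2]=1
(1, 3): arr[1]=9 > arr[3]=5

Total inversions: 4

The array has 4 inversion(s): (0,2), (0,3), (1,2), (1,3). Each pair (i,j) satisfies i < j and arr[i] > arr[j].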